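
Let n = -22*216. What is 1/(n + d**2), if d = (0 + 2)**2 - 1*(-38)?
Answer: -1/2988 ≈ -0.00033467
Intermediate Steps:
d = 42 (d = 2**2 + 38 = 4 + 38 = 42)
n = -4752
1/(n + d**2) = 1/(-4752 + 42**2) = 1/(-4752 + 1764) = 1/(-2988) = -1/2988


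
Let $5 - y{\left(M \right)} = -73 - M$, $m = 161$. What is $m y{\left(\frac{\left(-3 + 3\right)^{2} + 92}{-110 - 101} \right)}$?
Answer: $\frac{2634926}{211} \approx 12488.0$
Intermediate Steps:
$y{\left(M \right)} = 78 + M$ ($y{\left(M \right)} = 5 - \left(-73 - M\right) = 5 + \left(73 + M\right) = 78 + M$)
$m y{\left(\frac{\left(-3 + 3\right)^{2} + 92}{-110 - 101} \right)} = 161 \left(78 + \frac{\left(-3 + 3\right)^{2} + 92}{-110 - 101}\right) = 161 \left(78 + \frac{0^{2} + 92}{-211}\right) = 161 \left(78 + \left(0 + 92\right) \left(- \frac{1}{211}\right)\right) = 161 \left(78 + 92 \left(- \frac{1}{211}\right)\right) = 161 \left(78 - \frac{92}{211}\right) = 161 \cdot \frac{16366}{211} = \frac{2634926}{211}$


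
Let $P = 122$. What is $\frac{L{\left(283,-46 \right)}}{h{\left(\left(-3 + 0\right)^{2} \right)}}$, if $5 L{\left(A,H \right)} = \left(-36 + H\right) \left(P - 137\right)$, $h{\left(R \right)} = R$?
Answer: $\frac{82}{3} \approx 27.333$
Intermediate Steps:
$L{\left(A,H \right)} = 108 - 3 H$ ($L{\left(A,H \right)} = \frac{\left(-36 + H\right) \left(122 - 137\right)}{5} = \frac{\left(-36 + H\right) \left(-15\right)}{5} = \frac{540 - 15 H}{5} = 108 - 3 H$)
$\frac{L{\left(283,-46 \right)}}{h{\left(\left(-3 + 0\right)^{2} \right)}} = \frac{108 - -138}{\left(-3 + 0\right)^{2}} = \frac{108 + 138}{\left(-3\right)^{2}} = \frac{246}{9} = 246 \cdot \frac{1}{9} = \frac{82}{3}$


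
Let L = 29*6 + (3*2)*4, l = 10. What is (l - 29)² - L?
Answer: 163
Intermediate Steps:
L = 198 (L = 174 + 6*4 = 174 + 24 = 198)
(l - 29)² - L = (10 - 29)² - 1*198 = (-19)² - 198 = 361 - 198 = 163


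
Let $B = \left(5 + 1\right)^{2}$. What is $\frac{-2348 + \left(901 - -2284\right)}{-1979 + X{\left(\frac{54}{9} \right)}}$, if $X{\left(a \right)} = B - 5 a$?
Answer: $- \frac{837}{1973} \approx -0.42423$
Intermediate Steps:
$B = 36$ ($B = 6^{2} = 36$)
$X{\left(a \right)} = 36 - 5 a$
$\frac{-2348 + \left(901 - -2284\right)}{-1979 + X{\left(\frac{54}{9} \right)}} = \frac{-2348 + \left(901 - -2284\right)}{-1979 + \left(36 - 5 \cdot \frac{54}{9}\right)} = \frac{-2348 + \left(901 + 2284\right)}{-1979 + \left(36 - 5 \cdot 54 \cdot \frac{1}{9}\right)} = \frac{-2348 + 3185}{-1979 + \left(36 - 30\right)} = \frac{837}{-1979 + \left(36 - 30\right)} = \frac{837}{-1979 + 6} = \frac{837}{-1973} = 837 \left(- \frac{1}{1973}\right) = - \frac{837}{1973}$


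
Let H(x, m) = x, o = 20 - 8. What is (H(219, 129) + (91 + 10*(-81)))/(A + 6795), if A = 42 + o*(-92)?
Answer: -500/5733 ≈ -0.087214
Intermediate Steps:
o = 12
A = -1062 (A = 42 + 12*(-92) = 42 - 1104 = -1062)
(H(219, 129) + (91 + 10*(-81)))/(A + 6795) = (219 + (91 + 10*(-81)))/(-1062 + 6795) = (219 + (91 - 810))/5733 = (219 - 719)*(1/5733) = -500*1/5733 = -500/5733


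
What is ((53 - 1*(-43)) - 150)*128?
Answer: -6912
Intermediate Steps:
((53 - 1*(-43)) - 150)*128 = ((53 + 43) - 150)*128 = (96 - 150)*128 = -54*128 = -6912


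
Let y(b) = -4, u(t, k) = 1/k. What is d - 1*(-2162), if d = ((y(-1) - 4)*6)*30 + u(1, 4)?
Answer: 2889/4 ≈ 722.25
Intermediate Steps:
d = -5759/4 (d = ((-4 - 4)*6)*30 + 1/4 = -8*6*30 + ¼ = -48*30 + ¼ = -1440 + ¼ = -5759/4 ≈ -1439.8)
d - 1*(-2162) = -5759/4 - 1*(-2162) = -5759/4 + 2162 = 2889/4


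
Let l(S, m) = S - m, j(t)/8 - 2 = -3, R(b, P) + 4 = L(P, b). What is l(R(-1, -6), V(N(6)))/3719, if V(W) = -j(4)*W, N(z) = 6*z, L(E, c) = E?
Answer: -298/3719 ≈ -0.080129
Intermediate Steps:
R(b, P) = -4 + P
j(t) = -8 (j(t) = 16 + 8*(-3) = 16 - 24 = -8)
V(W) = 8*W (V(W) = -(-8)*W = 8*W)
l(R(-1, -6), V(N(6)))/3719 = ((-4 - 6) - 8*6*6)/3719 = (-10 - 8*36)*(1/3719) = (-10 - 1*288)*(1/3719) = (-10 - 288)*(1/3719) = -298*1/3719 = -298/3719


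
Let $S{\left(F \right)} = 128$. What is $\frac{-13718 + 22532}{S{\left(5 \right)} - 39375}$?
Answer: $- \frac{678}{3019} \approx -0.22458$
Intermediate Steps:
$\frac{-13718 + 22532}{S{\left(5 \right)} - 39375} = \frac{-13718 + 22532}{128 - 39375} = \frac{8814}{-39247} = 8814 \left(- \frac{1}{39247}\right) = - \frac{678}{3019}$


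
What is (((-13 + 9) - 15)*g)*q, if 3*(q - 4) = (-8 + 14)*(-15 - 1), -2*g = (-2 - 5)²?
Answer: -13034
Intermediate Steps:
g = -49/2 (g = -(-2 - 5)²/2 = -½*(-7)² = -½*49 = -49/2 ≈ -24.500)
q = -28 (q = 4 + ((-8 + 14)*(-15 - 1))/3 = 4 + (6*(-16))/3 = 4 + (⅓)*(-96) = 4 - 32 = -28)
(((-13 + 9) - 15)*g)*q = (((-13 + 9) - 15)*(-49/2))*(-28) = ((-4 - 15)*(-49/2))*(-28) = -19*(-49/2)*(-28) = (931/2)*(-28) = -13034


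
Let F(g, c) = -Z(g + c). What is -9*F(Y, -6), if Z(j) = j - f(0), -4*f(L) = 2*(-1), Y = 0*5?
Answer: -117/2 ≈ -58.500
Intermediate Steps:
Y = 0
f(L) = ½ (f(L) = -(-1)/2 = -¼*(-2) = ½)
Z(j) = -½ + j (Z(j) = j - 1*½ = j - ½ = -½ + j)
F(g, c) = ½ - c - g (F(g, c) = -(-½ + (g + c)) = -(-½ + (c + g)) = -(-½ + c + g) = ½ - c - g)
-9*F(Y, -6) = -9*(½ - 1*(-6) - 1*0) = -9*(½ + 6 + 0) = -9*13/2 = -117/2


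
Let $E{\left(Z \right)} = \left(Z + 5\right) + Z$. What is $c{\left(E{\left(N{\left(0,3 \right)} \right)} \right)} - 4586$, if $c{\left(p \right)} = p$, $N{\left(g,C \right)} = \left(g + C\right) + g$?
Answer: $-4575$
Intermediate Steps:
$N{\left(g,C \right)} = C + 2 g$ ($N{\left(g,C \right)} = \left(C + g\right) + g = C + 2 g$)
$E{\left(Z \right)} = 5 + 2 Z$ ($E{\left(Z \right)} = \left(5 + Z\right) + Z = 5 + 2 Z$)
$c{\left(E{\left(N{\left(0,3 \right)} \right)} \right)} - 4586 = \left(5 + 2 \left(3 + 2 \cdot 0\right)\right) - 4586 = \left(5 + 2 \left(3 + 0\right)\right) - 4586 = \left(5 + 2 \cdot 3\right) - 4586 = \left(5 + 6\right) - 4586 = 11 - 4586 = -4575$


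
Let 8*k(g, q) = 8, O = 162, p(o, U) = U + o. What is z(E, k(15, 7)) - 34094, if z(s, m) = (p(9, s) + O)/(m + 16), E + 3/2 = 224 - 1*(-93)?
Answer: -1158223/34 ≈ -34065.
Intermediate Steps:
E = 631/2 (E = -3/2 + (224 - 1*(-93)) = -3/2 + (224 + 93) = -3/2 + 317 = 631/2 ≈ 315.50)
k(g, q) = 1 (k(g, q) = (1/8)*8 = 1)
z(s, m) = (171 + s)/(16 + m) (z(s, m) = ((s + 9) + 162)/(m + 16) = ((9 + s) + 162)/(16 + m) = (171 + s)/(16 + m))
z(E, k(15, 7)) - 34094 = (171 + 631/2)/(16 + 1) - 34094 = (973/2)/17 - 34094 = (1/17)*(973/2) - 34094 = 973/34 - 34094 = -1158223/34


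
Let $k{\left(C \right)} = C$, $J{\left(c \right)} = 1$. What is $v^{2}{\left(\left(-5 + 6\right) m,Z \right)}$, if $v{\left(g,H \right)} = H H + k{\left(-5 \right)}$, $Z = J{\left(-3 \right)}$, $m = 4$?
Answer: $16$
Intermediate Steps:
$Z = 1$
$v{\left(g,H \right)} = -5 + H^{2}$ ($v{\left(g,H \right)} = H H - 5 = H^{2} - 5 = -5 + H^{2}$)
$v^{2}{\left(\left(-5 + 6\right) m,Z \right)} = \left(-5 + 1^{2}\right)^{2} = \left(-5 + 1\right)^{2} = \left(-4\right)^{2} = 16$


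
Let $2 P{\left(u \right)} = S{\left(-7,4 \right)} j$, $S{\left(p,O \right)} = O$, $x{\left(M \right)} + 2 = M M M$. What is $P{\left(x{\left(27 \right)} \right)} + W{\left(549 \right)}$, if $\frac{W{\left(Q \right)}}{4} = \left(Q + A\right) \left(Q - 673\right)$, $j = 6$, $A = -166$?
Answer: $-189956$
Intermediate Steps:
$x{\left(M \right)} = -2 + M^{3}$ ($x{\left(M \right)} = -2 + M M M = -2 + M^{2} M = -2 + M^{3}$)
$W{\left(Q \right)} = 4 \left(-673 + Q\right) \left(-166 + Q\right)$ ($W{\left(Q \right)} = 4 \left(Q - 166\right) \left(Q - 673\right) = 4 \left(-166 + Q\right) \left(-673 + Q\right) = 4 \left(-673 + Q\right) \left(-166 + Q\right)$)
$P{\left(u \right)} = 12$ ($P{\left(u \right)} = \frac{4 \cdot 6}{2} = \frac{1}{2} \cdot 24 = 12$)
$P{\left(x{\left(27 \right)} \right)} + W{\left(549 \right)} = 12 + \left(446872 - 1842444 + 4 \cdot 549^{2}\right) = 12 + \left(446872 - 1842444 + 4 \cdot 301401\right) = 12 + \left(446872 - 1842444 + 1205604\right) = 12 - 189968 = -189956$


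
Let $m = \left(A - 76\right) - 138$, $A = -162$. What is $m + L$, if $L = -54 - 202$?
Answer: $-632$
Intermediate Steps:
$L = -256$ ($L = -54 - 202 = -256$)
$m = -376$ ($m = \left(-162 - 76\right) - 138 = -238 - 138 = -376$)
$m + L = -376 - 256 = -632$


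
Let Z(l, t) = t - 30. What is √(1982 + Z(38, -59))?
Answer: √1893 ≈ 43.509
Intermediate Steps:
Z(l, t) = -30 + t
√(1982 + Z(38, -59)) = √(1982 + (-30 - 59)) = √(1982 - 89) = √1893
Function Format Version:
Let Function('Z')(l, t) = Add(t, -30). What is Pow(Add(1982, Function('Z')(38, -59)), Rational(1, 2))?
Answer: Pow(1893, Rational(1, 2)) ≈ 43.509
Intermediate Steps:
Function('Z')(l, t) = Add(-30, t)
Pow(Add(1982, Function('Z')(38, -59)), Rational(1, 2)) = Pow(Add(1982, Add(-30, -59)), Rational(1, 2)) = Pow(Add(1982, -89), Rational(1, 2)) = Pow(1893, Rational(1, 2))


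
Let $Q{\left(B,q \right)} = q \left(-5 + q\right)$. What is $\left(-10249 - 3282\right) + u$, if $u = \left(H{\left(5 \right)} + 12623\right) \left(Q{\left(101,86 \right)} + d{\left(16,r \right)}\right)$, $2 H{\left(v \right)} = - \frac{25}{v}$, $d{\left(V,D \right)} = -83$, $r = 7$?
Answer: $\frac{173706741}{2} \approx 8.6853 \cdot 10^{7}$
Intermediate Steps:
$H{\left(v \right)} = - \frac{25}{2 v}$ ($H{\left(v \right)} = \frac{\left(-25\right) \frac{1}{v}}{2} = - \frac{25}{2 v}$)
$u = \frac{173733803}{2}$ ($u = \left(- \frac{25}{2 \cdot 5} + 12623\right) \left(86 \left(-5 + 86\right) - 83\right) = \left(\left(- \frac{25}{2}\right) \frac{1}{5} + 12623\right) \left(86 \cdot 81 - 83\right) = \left(- \frac{5}{2} + 12623\right) \left(6966 - 83\right) = \frac{25241}{2} \cdot 6883 = \frac{173733803}{2} \approx 8.6867 \cdot 10^{7}$)
$\left(-10249 - 3282\right) + u = \left(-10249 - 3282\right) + \frac{173733803}{2} = -13531 + \frac{173733803}{2} = \frac{173706741}{2}$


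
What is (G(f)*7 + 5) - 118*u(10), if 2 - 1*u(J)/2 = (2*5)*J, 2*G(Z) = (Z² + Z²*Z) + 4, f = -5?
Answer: 22797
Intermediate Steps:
G(Z) = 2 + Z²/2 + Z³/2 (G(Z) = ((Z² + Z²*Z) + 4)/2 = ((Z² + Z³) + 4)/2 = (4 + Z² + Z³)/2 = 2 + Z²/2 + Z³/2)
u(J) = 4 - 20*J (u(J) = 4 - 2*2*5*J = 4 - 20*J)
(G(f)*7 + 5) - 118*u(10) = ((2 + (½)*(-5)² + (½)*(-5)³)*7 + 5) - 118*(4 - 20*10) = ((2 + (½)*25 + (½)*(-125))*7 + 5) - 118*(4 - 200) = ((2 + 25/2 - 125/2)*7 + 5) - 118*(-196) = (-48*7 + 5) + 23128 = (-336 + 5) + 23128 = -331 + 23128 = 22797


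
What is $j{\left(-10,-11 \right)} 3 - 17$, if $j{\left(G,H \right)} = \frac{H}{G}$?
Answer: $- \frac{137}{10} \approx -13.7$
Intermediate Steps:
$j{\left(-10,-11 \right)} 3 - 17 = - \frac{11}{-10} \cdot 3 - 17 = \left(-11\right) \left(- \frac{1}{10}\right) 3 - 17 = \frac{11}{10} \cdot 3 - 17 = \frac{33}{10} - 17 = - \frac{137}{10}$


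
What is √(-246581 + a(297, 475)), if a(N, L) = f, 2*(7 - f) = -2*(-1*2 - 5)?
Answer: I*√246581 ≈ 496.57*I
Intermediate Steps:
f = 0 (f = 7 - (-1)*(-1*2 - 5) = 7 - (-1)*(-2 - 5) = 7 - (-1)*(-7) = 7 - ½*14 = 7 - 7 = 0)
a(N, L) = 0
√(-246581 + a(297, 475)) = √(-246581 + 0) = √(-246581) = I*√246581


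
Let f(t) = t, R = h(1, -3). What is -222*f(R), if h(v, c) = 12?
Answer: -2664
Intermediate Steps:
R = 12
-222*f(R) = -222*12 = -2664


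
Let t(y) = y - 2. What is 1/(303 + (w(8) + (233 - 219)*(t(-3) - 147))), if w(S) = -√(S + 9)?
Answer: -1825/3330608 + √17/3330608 ≈ -0.00054671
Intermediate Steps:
t(y) = -2 + y
w(S) = -√(9 + S)
1/(303 + (w(8) + (233 - 219)*(t(-3) - 147))) = 1/(303 + (-√(9 + 8) + (233 - 219)*((-2 - 3) - 147))) = 1/(303 + (-√17 + 14*(-5 - 147))) = 1/(303 + (-√17 + 14*(-152))) = 1/(303 + (-√17 - 2128)) = 1/(303 + (-2128 - √17)) = 1/(-1825 - √17)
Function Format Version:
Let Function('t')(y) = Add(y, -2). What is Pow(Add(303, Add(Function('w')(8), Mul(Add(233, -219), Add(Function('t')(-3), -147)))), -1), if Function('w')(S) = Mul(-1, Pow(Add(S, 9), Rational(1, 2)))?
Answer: Add(Rational(-1825, 3330608), Mul(Rational(1, 3330608), Pow(17, Rational(1, 2)))) ≈ -0.00054671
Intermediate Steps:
Function('t')(y) = Add(-2, y)
Function('w')(S) = Mul(-1, Pow(Add(9, S), Rational(1, 2)))
Pow(Add(303, Add(Function('w')(8), Mul(Add(233, -219), Add(Function('t')(-3), -147)))), -1) = Pow(Add(303, Add(Mul(-1, Pow(Add(9, 8), Rational(1, 2))), Mul(Add(233, -219), Add(Add(-2, -3), -147)))), -1) = Pow(Add(303, Add(Mul(-1, Pow(17, Rational(1, 2))), Mul(14, Add(-5, -147)))), -1) = Pow(Add(303, Add(Mul(-1, Pow(17, Rational(1, 2))), Mul(14, -152))), -1) = Pow(Add(303, Add(Mul(-1, Pow(17, Rational(1, 2))), -2128)), -1) = Pow(Add(303, Add(-2128, Mul(-1, Pow(17, Rational(1, 2))))), -1) = Pow(Add(-1825, Mul(-1, Pow(17, Rational(1, 2)))), -1)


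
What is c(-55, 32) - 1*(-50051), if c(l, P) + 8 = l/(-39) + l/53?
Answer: 103439651/2067 ≈ 50043.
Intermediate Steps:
c(l, P) = -8 - 14*l/2067 (c(l, P) = -8 + (l/(-39) + l/53) = -8 + (l*(-1/39) + l*(1/53)) = -8 + (-l/39 + l/53) = -8 - 14*l/2067)
c(-55, 32) - 1*(-50051) = (-8 - 14/2067*(-55)) - 1*(-50051) = (-8 + 770/2067) + 50051 = -15766/2067 + 50051 = 103439651/2067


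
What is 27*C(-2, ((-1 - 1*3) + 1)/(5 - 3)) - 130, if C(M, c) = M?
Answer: -184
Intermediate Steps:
27*C(-2, ((-1 - 1*3) + 1)/(5 - 3)) - 130 = 27*(-2) - 130 = -54 - 130 = -184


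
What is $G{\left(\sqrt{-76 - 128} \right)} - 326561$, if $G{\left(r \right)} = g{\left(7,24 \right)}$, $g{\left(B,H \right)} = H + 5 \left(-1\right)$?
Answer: $-326542$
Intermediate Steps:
$g{\left(B,H \right)} = -5 + H$ ($g{\left(B,H \right)} = H - 5 = -5 + H$)
$G{\left(r \right)} = 19$ ($G{\left(r \right)} = -5 + 24 = 19$)
$G{\left(\sqrt{-76 - 128} \right)} - 326561 = 19 - 326561 = -326542$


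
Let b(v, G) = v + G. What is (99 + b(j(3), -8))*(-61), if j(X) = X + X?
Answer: -5917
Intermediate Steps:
j(X) = 2*X
b(v, G) = G + v
(99 + b(j(3), -8))*(-61) = (99 + (-8 + 2*3))*(-61) = (99 + (-8 + 6))*(-61) = (99 - 2)*(-61) = 97*(-61) = -5917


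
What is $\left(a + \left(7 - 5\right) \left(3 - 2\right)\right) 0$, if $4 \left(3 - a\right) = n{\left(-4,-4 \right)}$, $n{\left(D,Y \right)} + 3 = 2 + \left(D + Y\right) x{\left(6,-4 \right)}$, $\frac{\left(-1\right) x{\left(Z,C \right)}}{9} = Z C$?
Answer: $0$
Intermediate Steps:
$x{\left(Z,C \right)} = - 9 C Z$ ($x{\left(Z,C \right)} = - 9 Z C = - 9 C Z$)
$n{\left(D,Y \right)} = -1 + 216 D + 216 Y$ ($n{\left(D,Y \right)} = -3 + \left(2 + \left(D + Y\right) \left(\left(-9\right) \left(-4\right) 6\right)\right) = -3 + \left(2 + \left(D + Y\right) 216\right) = -3 + \left(2 + \left(216 D + 216 Y\right)\right) = -3 + \left(2 + 216 D + 216 Y\right) = -1 + 216 D + 216 Y$)
$a = \frac{1741}{4}$ ($a = 3 - \frac{-1 + 216 \left(-4\right) + 216 \left(-4\right)}{4} = 3 - \frac{-1 - 864 - 864}{4} = 3 - - \frac{1729}{4} = 3 + \frac{1729}{4} = \frac{1741}{4} \approx 435.25$)
$\left(a + \left(7 - 5\right) \left(3 - 2\right)\right) 0 = \left(\frac{1741}{4} + \left(7 - 5\right) \left(3 - 2\right)\right) 0 = \left(\frac{1741}{4} + 2 \cdot 1\right) 0 = \left(\frac{1741}{4} + 2\right) 0 = \frac{1749}{4} \cdot 0 = 0$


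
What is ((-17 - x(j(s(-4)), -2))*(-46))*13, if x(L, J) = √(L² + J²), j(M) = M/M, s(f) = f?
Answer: 10166 + 598*√5 ≈ 11503.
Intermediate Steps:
j(M) = 1
x(L, J) = √(J² + L²)
((-17 - x(j(s(-4)), -2))*(-46))*13 = ((-17 - √((-2)² + 1²))*(-46))*13 = ((-17 - √(4 + 1))*(-46))*13 = ((-17 - √5)*(-46))*13 = (782 + 46*√5)*13 = 10166 + 598*√5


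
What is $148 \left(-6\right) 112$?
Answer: $-99456$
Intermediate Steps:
$148 \left(-6\right) 112 = \left(-888\right) 112 = -99456$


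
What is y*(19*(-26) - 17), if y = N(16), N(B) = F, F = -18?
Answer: 9198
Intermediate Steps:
N(B) = -18
y = -18
y*(19*(-26) - 17) = -18*(19*(-26) - 17) = -18*(-494 - 17) = -18*(-511) = 9198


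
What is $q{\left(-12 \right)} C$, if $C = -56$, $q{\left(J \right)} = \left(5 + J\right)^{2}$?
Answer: $-2744$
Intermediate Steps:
$q{\left(-12 \right)} C = \left(5 - 12\right)^{2} \left(-56\right) = \left(-7\right)^{2} \left(-56\right) = 49 \left(-56\right) = -2744$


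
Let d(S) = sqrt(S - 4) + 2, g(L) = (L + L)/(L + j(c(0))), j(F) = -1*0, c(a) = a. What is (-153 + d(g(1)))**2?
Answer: (151 - I*sqrt(2))**2 ≈ 22799.0 - 427.1*I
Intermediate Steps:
j(F) = 0
g(L) = 2 (g(L) = (L + L)/(L + 0) = (2*L)/L = 2)
d(S) = 2 + sqrt(-4 + S) (d(S) = sqrt(-4 + S) + 2 = 2 + sqrt(-4 + S))
(-153 + d(g(1)))**2 = (-153 + (2 + sqrt(-4 + 2)))**2 = (-153 + (2 + sqrt(-2)))**2 = (-153 + (2 + I*sqrt(2)))**2 = (-151 + I*sqrt(2))**2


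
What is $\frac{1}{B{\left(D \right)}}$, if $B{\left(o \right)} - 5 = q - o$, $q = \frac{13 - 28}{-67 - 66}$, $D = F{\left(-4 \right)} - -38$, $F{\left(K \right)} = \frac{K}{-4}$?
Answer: $- \frac{133}{4507} \approx -0.02951$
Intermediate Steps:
$F{\left(K \right)} = - \frac{K}{4}$ ($F{\left(K \right)} = K \left(- \frac{1}{4}\right) = - \frac{K}{4}$)
$D = 39$ ($D = \left(- \frac{1}{4}\right) \left(-4\right) - -38 = 1 + 38 = 39$)
$q = \frac{15}{133}$ ($q = - \frac{15}{-133} = \left(-15\right) \left(- \frac{1}{133}\right) = \frac{15}{133} \approx 0.11278$)
$B{\left(o \right)} = \frac{680}{133} - o$ ($B{\left(o \right)} = 5 - \left(- \frac{15}{133} + o\right) = \frac{680}{133} - o$)
$\frac{1}{B{\left(D \right)}} = \frac{1}{\frac{680}{133} - 39} = \frac{1}{- \frac{4507}{133}} = - \frac{133}{4507}$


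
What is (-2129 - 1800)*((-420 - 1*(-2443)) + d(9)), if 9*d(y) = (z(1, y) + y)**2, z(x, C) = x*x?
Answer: -71928203/9 ≈ -7.9920e+6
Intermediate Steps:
z(x, C) = x**2
d(y) = (1 + y)**2/9 (d(y) = (1**2 + y)**2/9 = (1 + y)**2/9)
(-2129 - 1800)*((-420 - 1*(-2443)) + d(9)) = (-2129 - 1800)*((-420 - 1*(-2443)) + (1 + 9)**2/9) = -3929*((-420 + 2443) + (1/9)*10**2) = -3929*(2023 + (1/9)*100) = -3929*(2023 + 100/9) = -3929*18307/9 = -71928203/9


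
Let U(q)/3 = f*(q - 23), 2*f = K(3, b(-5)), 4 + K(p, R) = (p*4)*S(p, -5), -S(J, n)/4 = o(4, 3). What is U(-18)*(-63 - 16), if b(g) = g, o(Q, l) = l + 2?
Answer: -1185474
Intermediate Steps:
o(Q, l) = 2 + l
S(J, n) = -20 (S(J, n) = -4*(2 + 3) = -4*5 = -20)
K(p, R) = -4 - 80*p (K(p, R) = -4 + (p*4)*(-20) = -4 + (4*p)*(-20) = -4 - 80*p)
f = -122 (f = (-4 - 80*3)/2 = (-4 - 240)/2 = (1/2)*(-244) = -122)
U(q) = 8418 - 366*q (U(q) = 3*(-122*(q - 23)) = 3*(-122*(-23 + q)) = 3*(2806 - 122*q) = 8418 - 366*q)
U(-18)*(-63 - 16) = (8418 - 366*(-18))*(-63 - 16) = (8418 + 6588)*(-79) = 15006*(-79) = -1185474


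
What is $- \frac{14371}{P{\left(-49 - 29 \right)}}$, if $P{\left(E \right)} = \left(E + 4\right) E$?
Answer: $- \frac{14371}{5772} \approx -2.4898$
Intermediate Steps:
$P{\left(E \right)} = E \left(4 + E\right)$ ($P{\left(E \right)} = \left(4 + E\right) E = E \left(4 + E\right)$)
$- \frac{14371}{P{\left(-49 - 29 \right)}} = - \frac{14371}{\left(-49 - 29\right) \left(4 - 78\right)} = - \frac{14371}{\left(-78\right) \left(4 - 78\right)} = - \frac{14371}{\left(-78\right) \left(-74\right)} = - \frac{14371}{5772}$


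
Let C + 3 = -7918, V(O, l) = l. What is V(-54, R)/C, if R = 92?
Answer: -92/7921 ≈ -0.011615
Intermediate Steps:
C = -7921 (C = -3 - 7918 = -7921)
V(-54, R)/C = 92/(-7921) = 92*(-1/7921) = -92/7921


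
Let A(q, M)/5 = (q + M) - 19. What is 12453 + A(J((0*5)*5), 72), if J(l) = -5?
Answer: 12693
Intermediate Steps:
A(q, M) = -95 + 5*M + 5*q (A(q, M) = 5*((q + M) - 19) = 5*((M + q) - 19) = 5*(-19 + M + q) = -95 + 5*M + 5*q)
12453 + A(J((0*5)*5), 72) = 12453 + (-95 + 5*72 + 5*(-5)) = 12453 + (-95 + 360 - 25) = 12453 + 240 = 12693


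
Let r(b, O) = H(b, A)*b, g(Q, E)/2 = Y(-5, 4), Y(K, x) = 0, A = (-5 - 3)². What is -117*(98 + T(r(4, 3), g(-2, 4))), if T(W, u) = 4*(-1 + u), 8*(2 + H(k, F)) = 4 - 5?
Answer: -10998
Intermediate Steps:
A = 64 (A = (-8)² = 64)
H(k, F) = -17/8 (H(k, F) = -2 + (4 - 5)/8 = -2 + (⅛)*(-1) = -2 - ⅛ = -17/8)
g(Q, E) = 0 (g(Q, E) = 2*0 = 0)
r(b, O) = -17*b/8
T(W, u) = -4 + 4*u
-117*(98 + T(r(4, 3), g(-2, 4))) = -117*(98 + (-4 + 4*0)) = -117*(98 + (-4 + 0)) = -117*(98 - 4) = -117*94 = -10998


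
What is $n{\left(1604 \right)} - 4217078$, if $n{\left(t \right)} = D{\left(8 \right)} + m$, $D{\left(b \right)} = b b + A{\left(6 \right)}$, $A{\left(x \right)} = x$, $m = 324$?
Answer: $-4216684$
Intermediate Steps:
$D{\left(b \right)} = 6 + b^{2}$ ($D{\left(b \right)} = b b + 6 = b^{2} + 6 = 6 + b^{2}$)
$n{\left(t \right)} = 394$ ($n{\left(t \right)} = \left(6 + 8^{2}\right) + 324 = \left(6 + 64\right) + 324 = 70 + 324 = 394$)
$n{\left(1604 \right)} - 4217078 = 394 - 4217078 = -4216684$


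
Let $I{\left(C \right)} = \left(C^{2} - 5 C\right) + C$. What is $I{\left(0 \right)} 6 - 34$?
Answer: $-34$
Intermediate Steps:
$I{\left(C \right)} = C^{2} - 4 C$
$I{\left(0 \right)} 6 - 34 = 0 \left(-4 + 0\right) 6 - 34 = 0 \left(-4\right) 6 - 34 = 0 \cdot 6 - 34 = 0 - 34 = -34$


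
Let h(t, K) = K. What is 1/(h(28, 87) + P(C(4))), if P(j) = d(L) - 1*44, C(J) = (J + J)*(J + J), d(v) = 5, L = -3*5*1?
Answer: 1/48 ≈ 0.020833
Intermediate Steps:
L = -15 (L = -15*1 = -15)
C(J) = 4*J² (C(J) = (2*J)*(2*J) = 4*J²)
P(j) = -39 (P(j) = 5 - 1*44 = 5 - 44 = -39)
1/(h(28, 87) + P(C(4))) = 1/(87 - 39) = 1/48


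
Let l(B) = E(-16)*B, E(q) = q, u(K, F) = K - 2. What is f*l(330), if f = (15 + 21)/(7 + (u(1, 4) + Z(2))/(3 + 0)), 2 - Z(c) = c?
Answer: -28512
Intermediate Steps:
u(K, F) = -2 + K
Z(c) = 2 - c
f = 27/5 (f = (15 + 21)/(7 + ((-2 + 1) + (2 - 1*2))/(3 + 0)) = 36/(7 + (-1 + (2 - 2))/3) = 36/(7 + (-1 + 0)*(⅓)) = 36/(7 - 1*⅓) = 36/(7 - ⅓) = 36/(20/3) = 36*(3/20) = 27/5 ≈ 5.4000)
l(B) = -16*B
f*l(330) = 27*(-16*330)/5 = (27/5)*(-5280) = -28512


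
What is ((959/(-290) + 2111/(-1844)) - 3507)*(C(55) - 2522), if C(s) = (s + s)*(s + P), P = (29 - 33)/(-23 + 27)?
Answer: -1604566347677/133690 ≈ -1.2002e+7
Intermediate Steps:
P = -1 (P = -4/4 = -4*¼ = -1)
C(s) = 2*s*(-1 + s) (C(s) = (s + s)*(s - 1) = (2*s)*(-1 + s) = 2*s*(-1 + s))
((959/(-290) + 2111/(-1844)) - 3507)*(C(55) - 2522) = ((959/(-290) + 2111/(-1844)) - 3507)*(2*55*(-1 + 55) - 2522) = ((959*(-1/290) + 2111*(-1/1844)) - 3507)*(2*55*54 - 2522) = ((-959/290 - 2111/1844) - 3507)*(5940 - 2522) = (-1190293/267380 - 3507)*3418 = -938891953/267380*3418 = -1604566347677/133690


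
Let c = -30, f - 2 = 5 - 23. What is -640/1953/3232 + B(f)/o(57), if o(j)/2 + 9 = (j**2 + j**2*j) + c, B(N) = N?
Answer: -1782028/12387685653 ≈ -0.00014385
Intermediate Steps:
f = -16 (f = 2 + (5 - 23) = 2 - 18 = -16)
o(j) = -78 + 2*j**2 + 2*j**3 (o(j) = -18 + 2*((j**2 + j**2*j) - 30) = -18 + 2*((j**2 + j**3) - 30) = -18 + 2*(-30 + j**2 + j**3) = -18 + (-60 + 2*j**2 + 2*j**3) = -78 + 2*j**2 + 2*j**3)
-640/1953/3232 + B(f)/o(57) = -640/1953/3232 - 16/(-78 + 2*57**2 + 2*57**3) = -640*1/1953*(1/3232) - 16/(-78 + 2*3249 + 2*185193) = -640/1953*1/3232 - 16/(-78 + 6498 + 370386) = -20/197253 - 16/376806 = -20/197253 - 16*1/376806 = -20/197253 - 8/188403 = -1782028/12387685653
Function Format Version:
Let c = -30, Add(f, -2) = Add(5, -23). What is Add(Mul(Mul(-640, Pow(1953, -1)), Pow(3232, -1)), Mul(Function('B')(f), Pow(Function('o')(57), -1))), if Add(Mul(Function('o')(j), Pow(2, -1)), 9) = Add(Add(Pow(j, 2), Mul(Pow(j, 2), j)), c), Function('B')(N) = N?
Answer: Rational(-1782028, 12387685653) ≈ -0.00014385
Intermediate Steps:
f = -16 (f = Add(2, Add(5, -23)) = Add(2, -18) = -16)
Function('o')(j) = Add(-78, Mul(2, Pow(j, 2)), Mul(2, Pow(j, 3))) (Function('o')(j) = Add(-18, Mul(2, Add(Add(Pow(j, 2), Mul(Pow(j, 2), j)), -30))) = Add(-18, Mul(2, Add(Add(Pow(j, 2), Pow(j, 3)), -30))) = Add(-18, Mul(2, Add(-30, Pow(j, 2), Pow(j, 3)))) = Add(-18, Add(-60, Mul(2, Pow(j, 2)), Mul(2, Pow(j, 3)))) = Add(-78, Mul(2, Pow(j, 2)), Mul(2, Pow(j, 3))))
Add(Mul(Mul(-640, Pow(1953, -1)), Pow(3232, -1)), Mul(Function('B')(f), Pow(Function('o')(57), -1))) = Add(Mul(Mul(-640, Pow(1953, -1)), Pow(3232, -1)), Mul(-16, Pow(Add(-78, Mul(2, Pow(57, 2)), Mul(2, Pow(57, 3))), -1))) = Add(Mul(Mul(-640, Rational(1, 1953)), Rational(1, 3232)), Mul(-16, Pow(Add(-78, Mul(2, 3249), Mul(2, 185193)), -1))) = Add(Mul(Rational(-640, 1953), Rational(1, 3232)), Mul(-16, Pow(Add(-78, 6498, 370386), -1))) = Add(Rational(-20, 197253), Mul(-16, Pow(376806, -1))) = Add(Rational(-20, 197253), Mul(-16, Rational(1, 376806))) = Add(Rational(-20, 197253), Rational(-8, 188403)) = Rational(-1782028, 12387685653)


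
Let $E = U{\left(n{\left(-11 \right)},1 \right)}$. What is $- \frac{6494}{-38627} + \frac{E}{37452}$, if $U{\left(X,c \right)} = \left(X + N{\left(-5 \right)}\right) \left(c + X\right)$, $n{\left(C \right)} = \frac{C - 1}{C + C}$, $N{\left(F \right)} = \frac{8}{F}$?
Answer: $\frac{73552976509}{437614167210} \approx 0.16808$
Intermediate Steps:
$n{\left(C \right)} = \frac{-1 + C}{2 C}$
$U{\left(X,c \right)} = \left(- \frac{8}{5} + X\right) \left(X + c\right)$ ($U{\left(X,c \right)} = \left(X + \frac{8}{-5}\right) \left(c + X\right) = \left(X + 8 \left(- \frac{1}{5}\right)\right) \left(X + c\right) = \left(X - \frac{8}{5}\right) \left(X + c\right) = \left(- \frac{8}{5} + X\right) \left(X + c\right)$)
$E = - \frac{986}{605}$ ($E = \left(\frac{-1 - 11}{2 \left(-11\right)}\right)^{2} - \frac{8 \frac{-1 - 11}{2 \left(-11\right)}}{5} - \frac{8}{5} + \frac{-1 - 11}{2 \left(-11\right)} 1 = \left(\frac{1}{2} \left(- \frac{1}{11}\right) \left(-12\right)\right)^{2} - \frac{8 \cdot \frac{1}{2} \left(- \frac{1}{11}\right) \left(-12\right)}{5} - \frac{8}{5} + \frac{1}{2} \left(- \frac{1}{11}\right) \left(-12\right) 1 = \left(\frac{6}{11}\right)^{2} - \frac{48}{55} - \frac{8}{5} + \frac{6}{11} \cdot 1 = \frac{36}{121} - \frac{48}{55} - \frac{8}{5} + \frac{6}{11} = - \frac{986}{605} \approx -1.6298$)
$- \frac{6494}{-38627} + \frac{E}{37452} = - \frac{6494}{-38627} - \frac{986}{605 \cdot 37452} = \left(-6494\right) \left(- \frac{1}{38627}\right) - \frac{493}{11329230} = \frac{6494}{38627} - \frac{493}{11329230} = \frac{73552976509}{437614167210}$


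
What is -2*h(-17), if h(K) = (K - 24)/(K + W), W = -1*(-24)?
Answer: 82/7 ≈ 11.714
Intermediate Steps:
W = 24
h(K) = (-24 + K)/(24 + K) (h(K) = (K - 24)/(K + 24) = (-24 + K)/(24 + K))
-2*h(-17) = -2*(-24 - 17)/(24 - 17) = -2*(-41)/7 = -2*(-41/7) = 82/7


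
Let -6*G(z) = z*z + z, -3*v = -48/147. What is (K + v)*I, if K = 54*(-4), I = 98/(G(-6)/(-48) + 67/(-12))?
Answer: 1015552/263 ≈ 3861.4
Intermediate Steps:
v = 16/147 (v = -(-16)/147 = -1/3*(-16/49) = 16/147 ≈ 0.10884)
G(z) = -z/6 - z**2/6 (G(z) = -(z*z + z)/6 = -(z**2 + z)/6 = -(z + z**2)/6 = -z/6 - z**2/6)
I = -4704/263 (I = 98/(-1/6*(-6)*(1 - 6)/(-48) + 67/(-12)) = 98/(-1/6*(-6)*(-5)*(-1/48) + 67*(-1/12)) = 98/(-5*(-1/48) - 67/12) = 98/(5/48 - 67/12) = 98/(-263/48) = 98*(-48/263) = -4704/263 ≈ -17.886)
K = -216
(K + v)*I = (-216 + 16/147)*(-4704/263) = -31736/147*(-4704/263) = 1015552/263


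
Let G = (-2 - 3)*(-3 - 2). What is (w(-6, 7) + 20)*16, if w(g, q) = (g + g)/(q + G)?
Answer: 314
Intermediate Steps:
G = 25 (G = -5*(-5) = 25)
w(g, q) = 2*g/(25 + q) (w(g, q) = (g + g)/(q + 25) = (2*g)/(25 + q) = 2*g/(25 + q))
(w(-6, 7) + 20)*16 = (2*(-6)/(25 + 7) + 20)*16 = (2*(-6)/32 + 20)*16 = (2*(-6)*(1/32) + 20)*16 = (-3/8 + 20)*16 = (157/8)*16 = 314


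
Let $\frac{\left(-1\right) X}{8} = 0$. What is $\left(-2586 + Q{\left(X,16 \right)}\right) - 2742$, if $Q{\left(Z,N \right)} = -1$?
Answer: $-5329$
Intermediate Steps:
$X = 0$ ($X = \left(-8\right) 0 = 0$)
$\left(-2586 + Q{\left(X,16 \right)}\right) - 2742 = \left(-2586 - 1\right) - 2742 = -2587 - 2742 = -5329$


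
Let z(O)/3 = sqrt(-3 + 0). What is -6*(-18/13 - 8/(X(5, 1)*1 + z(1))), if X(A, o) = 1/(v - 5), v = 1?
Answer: 44268/5629 - 2304*I*sqrt(3)/433 ≈ 7.8643 - 9.2163*I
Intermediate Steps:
z(O) = 3*I*sqrt(3) (z(O) = 3*sqrt(-3 + 0) = 3*sqrt(-3) = 3*(I*sqrt(3)) = 3*I*sqrt(3))
X(A, o) = -1/4 (X(A, o) = 1/(1 - 5) = 1/(-4) = -1/4)
-6*(-18/13 - 8/(X(5, 1)*1 + z(1))) = -6*(-18/13 - 8/(-1/4*1 + 3*I*sqrt(3))) = -6*(-18*1/13 - 8/(-1/4 + 3*I*sqrt(3))) = -6*(-18/13 - 8/(-1/4 + 3*I*sqrt(3))) = 108/13 + 48/(-1/4 + 3*I*sqrt(3))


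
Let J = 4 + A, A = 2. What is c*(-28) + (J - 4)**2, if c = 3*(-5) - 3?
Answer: 508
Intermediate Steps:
c = -18 (c = -15 - 3 = -18)
J = 6 (J = 4 + 2 = 6)
c*(-28) + (J - 4)**2 = -18*(-28) + (6 - 4)**2 = 504 + 2**2 = 504 + 4 = 508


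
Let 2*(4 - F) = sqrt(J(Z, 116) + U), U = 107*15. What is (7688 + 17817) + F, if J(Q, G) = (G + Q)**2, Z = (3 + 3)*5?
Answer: 25509 - sqrt(22921)/2 ≈ 25433.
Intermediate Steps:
Z = 30 (Z = 6*5 = 30)
U = 1605
F = 4 - sqrt(22921)/2 (F = 4 - sqrt((116 + 30)**2 + 1605)/2 = 4 - sqrt(146**2 + 1605)/2 = 4 - sqrt(21316 + 1605)/2 = 4 - sqrt(22921)/2 ≈ -71.698)
(7688 + 17817) + F = (7688 + 17817) + (4 - sqrt(22921)/2) = 25505 + (4 - sqrt(22921)/2) = 25509 - sqrt(22921)/2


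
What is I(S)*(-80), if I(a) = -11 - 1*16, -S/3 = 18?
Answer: 2160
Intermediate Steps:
S = -54 (S = -3*18 = -54)
I(a) = -27 (I(a) = -11 - 16 = -27)
I(S)*(-80) = -27*(-80) = 2160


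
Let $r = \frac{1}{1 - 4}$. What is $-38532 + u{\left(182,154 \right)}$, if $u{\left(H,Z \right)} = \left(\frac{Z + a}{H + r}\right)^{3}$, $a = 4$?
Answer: $- \frac{6237400682076}{161878625} \approx -38531.0$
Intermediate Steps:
$r = - \frac{1}{3}$ ($r = \frac{1}{-3} = - \frac{1}{3} \approx -0.33333$)
$u{\left(H,Z \right)} = \frac{\left(4 + Z\right)^{3}}{\left(- \frac{1}{3} + H\right)^{3}}$ ($u{\left(H,Z \right)} = \left(\frac{Z + 4}{H - \frac{1}{3}}\right)^{3} = \left(\frac{4 + Z}{- \frac{1}{3} + H}\right)^{3} = \frac{\left(4 + Z\right)^{3}}{\left(- \frac{1}{3} + H\right)^{3}}$)
$-38532 + u{\left(182,154 \right)} = -38532 + \frac{27 \left(4 + 154\right)^{3}}{\left(-1 + 3 \cdot 182\right)^{3}} = -38532 + \frac{27 \cdot 158^{3}}{\left(-1 + 546\right)^{3}} = -38532 + 27 \cdot \frac{1}{161878625} \cdot 3944312 = -38532 + \frac{106496424}{161878625} = - \frac{6237400682076}{161878625}$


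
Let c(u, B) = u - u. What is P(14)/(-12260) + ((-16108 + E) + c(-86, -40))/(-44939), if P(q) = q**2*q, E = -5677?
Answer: 35942871/137738035 ≈ 0.26095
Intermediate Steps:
c(u, B) = 0
P(q) = q**3
P(14)/(-12260) + ((-16108 + E) + c(-86, -40))/(-44939) = 14**3/(-12260) + ((-16108 - 5677) + 0)/(-44939) = 2744*(-1/12260) + (-21785 + 0)*(-1/44939) = -686/3065 - 21785*(-1/44939) = -686/3065 + 21785/44939 = 35942871/137738035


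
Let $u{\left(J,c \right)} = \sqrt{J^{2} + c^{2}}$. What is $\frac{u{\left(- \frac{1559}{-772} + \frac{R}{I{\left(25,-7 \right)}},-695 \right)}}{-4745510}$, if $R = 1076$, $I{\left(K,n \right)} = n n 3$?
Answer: $- \frac{\sqrt{248872714181137}}{107707891368} \approx -0.00014647$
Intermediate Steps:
$I{\left(K,n \right)} = 3 n^{2}$ ($I{\left(K,n \right)} = n^{2} \cdot 3 = 3 n^{2}$)
$\frac{u{\left(- \frac{1559}{-772} + \frac{R}{I{\left(25,-7 \right)}},-695 \right)}}{-4745510} = \frac{\sqrt{\left(- \frac{1559}{-772} + \frac{1076}{3 \left(-7\right)^{2}}\right)^{2} + \left(-695\right)^{2}}}{-4745510} = \sqrt{\left(\left(-1559\right) \left(- \frac{1}{772}\right) + \frac{1076}{3 \cdot 49}\right)^{2} + 483025} \left(- \frac{1}{4745510}\right) = \sqrt{\left(\frac{1559}{772} + \frac{1076}{147}\right)^{2} + 483025} \left(- \frac{1}{4745510}\right) = \sqrt{\left(\frac{1059845}{113484}\right)^{2} + 483025} \left(- \frac{1}{4745510}\right) = \sqrt{\frac{1123271424025}{12878618256} + 483025} \left(- \frac{1}{4745510}\right) = \sqrt{\frac{6221817854528425}{12878618256}} \left(- \frac{1}{4745510}\right) = \frac{5 \sqrt{248872714181137}}{113484} \left(- \frac{1}{4745510}\right) = - \frac{\sqrt{248872714181137}}{107707891368}$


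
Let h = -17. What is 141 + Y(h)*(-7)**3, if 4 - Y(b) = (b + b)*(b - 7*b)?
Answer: -1190755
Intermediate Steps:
Y(b) = 4 + 12*b**2 (Y(b) = 4 - (b + b)*(b - 7*b) = 4 - 2*b*(-6*b) = 4 - (-12)*b**2 = 4 + 12*b**2)
141 + Y(h)*(-7)**3 = 141 + (4 + 12*(-17)**2)*(-7)**3 = 141 + (4 + 12*289)*(-343) = 141 + (4 + 3468)*(-343) = 141 + 3472*(-343) = 141 - 1190896 = -1190755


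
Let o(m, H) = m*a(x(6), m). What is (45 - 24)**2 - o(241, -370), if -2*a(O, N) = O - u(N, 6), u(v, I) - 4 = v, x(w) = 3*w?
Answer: -53825/2 ≈ -26913.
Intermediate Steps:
u(v, I) = 4 + v
a(O, N) = 2 + N/2 - O/2 (a(O, N) = -(O - (4 + N))/2 = -(O + (-4 - N))/2 = -(-4 + O - N)/2 = 2 + N/2 - O/2)
o(m, H) = m*(-7 + m/2) (o(m, H) = m*(2 + m/2 - 3*6/2) = m*(2 + m/2 - 1/2*18) = m*(2 + m/2 - 9) = m*(-7 + m/2))
(45 - 24)**2 - o(241, -370) = (45 - 24)**2 - 241*(-14 + 241)/2 = 21**2 - 241*227/2 = 441 - 1*54707/2 = 441 - 54707/2 = -53825/2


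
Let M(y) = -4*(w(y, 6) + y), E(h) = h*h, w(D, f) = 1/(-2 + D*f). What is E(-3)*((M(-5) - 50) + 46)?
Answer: 1161/8 ≈ 145.13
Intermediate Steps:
E(h) = h**2
M(y) = -4*y - 4/(-2 + 6*y) (M(y) = -4*(1/(-2 + y*6) + y) = -4*(1/(-2 + 6*y) + y) = -4*(y + 1/(-2 + 6*y)) = -4*y - 4/(-2 + 6*y))
E(-3)*((M(-5) - 50) + 46) = (-3)**2*((2*(-1 - 6*(-5)**2 + 2*(-5))/(-1 + 3*(-5)) - 50) + 46) = 9*((2*(-1 - 6*25 - 10)/(-1 - 15) - 50) + 46) = 9*((2*(-1 - 150 - 10)/(-16) - 50) + 46) = 9*((2*(-1/16)*(-161) - 50) + 46) = 9*((161/8 - 50) + 46) = 9*(-239/8 + 46) = 9*(129/8) = 1161/8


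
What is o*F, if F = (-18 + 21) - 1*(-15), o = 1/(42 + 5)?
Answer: 18/47 ≈ 0.38298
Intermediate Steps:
o = 1/47 ≈ 0.021277
F = 18 (F = 3 + 15 = 18)
o*F = (1/47)*18 = 18/47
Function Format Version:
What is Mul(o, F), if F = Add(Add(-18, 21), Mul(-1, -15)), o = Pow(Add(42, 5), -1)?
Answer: Rational(18, 47) ≈ 0.38298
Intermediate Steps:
o = Rational(1, 47) (o = Pow(47, -1) = Rational(1, 47) ≈ 0.021277)
F = 18 (F = Add(3, 15) = 18)
Mul(o, F) = Mul(Rational(1, 47), 18) = Rational(18, 47)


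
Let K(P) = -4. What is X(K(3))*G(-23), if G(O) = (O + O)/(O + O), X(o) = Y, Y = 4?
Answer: 4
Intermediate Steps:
X(o) = 4
G(O) = 1 (G(O) = (2*O)/((2*O)) = (2*O)*(1/(2*O)) = 1)
X(K(3))*G(-23) = 4*1 = 4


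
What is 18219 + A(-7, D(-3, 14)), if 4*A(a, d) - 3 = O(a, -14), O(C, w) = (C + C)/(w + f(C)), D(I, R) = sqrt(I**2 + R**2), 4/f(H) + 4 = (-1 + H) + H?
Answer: 4919399/270 ≈ 18220.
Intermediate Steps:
f(H) = 4/(-5 + 2*H) (f(H) = 4/(-4 + ((-1 + H) + H)) = 4/(-4 + (-1 + 2*H)) = 4/(-5 + 2*H))
O(C, w) = 2*C/(w + 4/(-5 + 2*C)) (O(C, w) = (C + C)/(w + 4/(-5 + 2*C)) = (2*C)/(w + 4/(-5 + 2*C)) = 2*C/(w + 4/(-5 + 2*C)))
A(a, d) = 3/4 + a*(-5 + 2*a)/(2*(74 - 28*a)) (A(a, d) = 3/4 + (2*a*(-5 + 2*a)/(4 - 14*(-5 + 2*a)))/4 = 3/4 + (2*a*(-5 + 2*a)/(4 + (70 - 28*a)))/4 = 3/4 + (2*a*(-5 + 2*a)/(74 - 28*a))/4 = 3/4 + a*(-5 + 2*a)/(2*(74 - 28*a)))
18219 + A(-7, D(-3, 14)) = 18219 + (-111 - 2*(-7)**2 + 47*(-7))/(4*(-37 + 14*(-7))) = 18219 + (-111 - 2*49 - 329)/(4*(-37 - 98)) = 18219 + (1/4)*(-111 - 98 - 329)/(-135) = 18219 + (1/4)*(-1/135)*(-538) = 18219 + 269/270 = 4919399/270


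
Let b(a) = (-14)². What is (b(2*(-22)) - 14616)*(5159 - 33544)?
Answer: 409311700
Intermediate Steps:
b(a) = 196
(b(2*(-22)) - 14616)*(5159 - 33544) = (196 - 14616)*(5159 - 33544) = -14420*(-28385) = 409311700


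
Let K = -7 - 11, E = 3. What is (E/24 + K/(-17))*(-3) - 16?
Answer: -2659/136 ≈ -19.551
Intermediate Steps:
K = -18
(E/24 + K/(-17))*(-3) - 16 = (3/24 - 18/(-17))*(-3) - 16 = (3*(1/24) - 18*(-1/17))*(-3) - 16 = (⅛ + 18/17)*(-3) - 16 = (161/136)*(-3) - 16 = -483/136 - 16 = -2659/136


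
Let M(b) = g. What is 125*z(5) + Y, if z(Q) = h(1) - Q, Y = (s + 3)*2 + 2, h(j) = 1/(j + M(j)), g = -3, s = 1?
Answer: -1355/2 ≈ -677.50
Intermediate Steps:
M(b) = -3
h(j) = 1/(-3 + j) (h(j) = 1/(j - 3) = 1/(-3 + j))
Y = 10 (Y = (1 + 3)*2 + 2 = 4*2 + 2 = 8 + 2 = 10)
z(Q) = -½ - Q (z(Q) = 1/(-3 + 1) - Q = 1/(-2) - Q = -½ - Q)
125*z(5) + Y = 125*(-½ - 1*5) + 10 = 125*(-½ - 5) + 10 = 125*(-11/2) + 10 = -1375/2 + 10 = -1355/2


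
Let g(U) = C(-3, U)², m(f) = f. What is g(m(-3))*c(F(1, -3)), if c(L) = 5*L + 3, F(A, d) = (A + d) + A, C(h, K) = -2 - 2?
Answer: -32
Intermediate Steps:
C(h, K) = -4
F(A, d) = d + 2*A
c(L) = 3 + 5*L
g(U) = 16 (g(U) = (-4)² = 16)
g(m(-3))*c(F(1, -3)) = 16*(3 + 5*(-3 + 2*1)) = 16*(3 + 5*(-3 + 2)) = 16*(3 + 5*(-1)) = 16*(3 - 5) = 16*(-2) = -32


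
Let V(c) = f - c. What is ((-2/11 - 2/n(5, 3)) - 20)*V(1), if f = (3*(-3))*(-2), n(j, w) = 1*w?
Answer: -11696/33 ≈ -354.42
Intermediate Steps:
n(j, w) = w
f = 18 (f = -9*(-2) = 18)
V(c) = 18 - c
((-2/11 - 2/n(5, 3)) - 20)*V(1) = ((-2/11 - 2/3) - 20)*(18 - 1*1) = ((-2*1/11 - 2*⅓) - 20)*(18 - 1) = ((-2/11 - ⅔) - 20)*17 = (-28/33 - 20)*17 = -688/33*17 = -11696/33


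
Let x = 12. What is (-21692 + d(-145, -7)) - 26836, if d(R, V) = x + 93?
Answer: -48423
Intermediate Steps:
d(R, V) = 105 (d(R, V) = 12 + 93 = 105)
(-21692 + d(-145, -7)) - 26836 = (-21692 + 105) - 26836 = -21587 - 26836 = -48423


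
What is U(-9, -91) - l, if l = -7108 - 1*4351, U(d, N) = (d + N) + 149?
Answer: 11508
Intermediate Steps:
U(d, N) = 149 + N + d (U(d, N) = (N + d) + 149 = 149 + N + d)
l = -11459 (l = -7108 - 4351 = -11459)
U(-9, -91) - l = (149 - 91 - 9) - 1*(-11459) = 49 + 11459 = 11508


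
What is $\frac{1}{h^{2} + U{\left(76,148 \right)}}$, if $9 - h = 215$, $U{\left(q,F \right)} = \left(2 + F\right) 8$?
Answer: $\frac{1}{43636} \approx 2.2917 \cdot 10^{-5}$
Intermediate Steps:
$U{\left(q,F \right)} = 16 + 8 F$
$h = -206$ ($h = 9 - 215 = -206$)
$\frac{1}{h^{2} + U{\left(76,148 \right)}} = \frac{1}{\left(-206\right)^{2} + \left(16 + 8 \cdot 148\right)} = \frac{1}{42436 + \left(16 + 1184\right)} = \frac{1}{42436 + 1200} = \frac{1}{43636}$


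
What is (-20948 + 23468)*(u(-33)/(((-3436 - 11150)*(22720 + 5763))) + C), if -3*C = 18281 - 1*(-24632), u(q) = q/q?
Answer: -356566724393940/9891739 ≈ -3.6047e+7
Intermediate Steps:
u(q) = 1
C = -42913/3 (C = -(18281 - 1*(-24632))/3 = -(18281 + 24632)/3 = -⅓*42913 = -42913/3 ≈ -14304.)
(-20948 + 23468)*(u(-33)/(((-3436 - 11150)*(22720 + 5763))) + C) = (-20948 + 23468)*(1/((-3436 - 11150)*(22720 + 5763)) - 42913/3) = 2520*(1/(-14586*28483) - 42913/3) = 2520*(1/(-415453038) - 42913/3) = 2520*(1*(-1/415453038) - 42913/3) = 2520*(-1/415453038 - 42913/3) = 2520*(-1980926246633/138484346) = -356566724393940/9891739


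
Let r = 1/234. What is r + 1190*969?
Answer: 269827741/234 ≈ 1.1531e+6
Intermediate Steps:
r = 1/234 ≈ 0.0042735
r + 1190*969 = 1/234 + 1190*969 = 1/234 + 1153110 = 269827741/234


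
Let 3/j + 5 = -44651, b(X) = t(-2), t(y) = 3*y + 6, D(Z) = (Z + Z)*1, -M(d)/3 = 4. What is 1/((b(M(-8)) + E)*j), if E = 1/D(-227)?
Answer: 20273824/3 ≈ 6.7579e+6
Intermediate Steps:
M(d) = -12 (M(d) = -3*4 = -12)
D(Z) = 2*Z (D(Z) = (2*Z)*1 = 2*Z)
E = -1/454 (E = 1/(2*(-227)) = 1/(-454) = -1/454 ≈ -0.0022026)
t(y) = 6 + 3*y
b(X) = 0 (b(X) = 6 + 3*(-2) = 6 - 6 = 0)
j = -3/44656 (j = 3/(-5 - 44651) = 3/(-44656) = 3*(-1/44656) = -3/44656 ≈ -6.7180e-5)
1/((b(M(-8)) + E)*j) = 1/((0 - 1/454)*(-3/44656)) = -44656/3/(-1/454) = -454*(-44656/3) = 20273824/3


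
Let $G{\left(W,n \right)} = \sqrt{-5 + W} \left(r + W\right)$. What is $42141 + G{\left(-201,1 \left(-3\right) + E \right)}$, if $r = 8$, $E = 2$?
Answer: $42141 - 193 i \sqrt{206} \approx 42141.0 - 2770.1 i$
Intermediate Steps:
$G{\left(W,n \right)} = \sqrt{-5 + W} \left(8 + W\right)$
$42141 + G{\left(-201,1 \left(-3\right) + E \right)} = 42141 + \sqrt{-5 - 201} \left(8 - 201\right) = 42141 + \sqrt{-206} \left(-193\right) = 42141 + i \sqrt{206} \left(-193\right) = 42141 - 193 i \sqrt{206}$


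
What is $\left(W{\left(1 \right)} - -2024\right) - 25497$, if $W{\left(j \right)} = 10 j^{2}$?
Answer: $-23463$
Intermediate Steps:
$\left(W{\left(1 \right)} - -2024\right) - 25497 = \left(10 \cdot 1^{2} - -2024\right) - 25497 = \left(10 \cdot 1 + 2024\right) - 25497 = \left(10 + 2024\right) - 25497 = 2034 - 25497 = -23463$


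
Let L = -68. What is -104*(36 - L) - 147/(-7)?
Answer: -10795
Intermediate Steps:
-104*(36 - L) - 147/(-7) = -104*(36 - 1*(-68)) - 147/(-7) = -104*(36 + 68) - 147*(-1/7) = -104*104 + 21 = -10816 + 21 = -10795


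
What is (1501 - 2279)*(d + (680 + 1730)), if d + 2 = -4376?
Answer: 1531104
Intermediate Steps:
d = -4378 (d = -2 - 4376 = -4378)
(1501 - 2279)*(d + (680 + 1730)) = (1501 - 2279)*(-4378 + (680 + 1730)) = -778*(-4378 + 2410) = -778*(-1968) = 1531104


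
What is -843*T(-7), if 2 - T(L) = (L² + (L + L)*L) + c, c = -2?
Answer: 120549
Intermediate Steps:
T(L) = 4 - 3*L² (T(L) = 2 - ((L² + (L + L)*L) - 2) = 2 - ((L² + (2*L)*L) - 2) = 2 - ((L² + 2*L²) - 2) = 2 - (3*L² - 2) = 2 - (-2 + 3*L²) = 2 + (2 - 3*L²) = 4 - 3*L²)
-843*T(-7) = -843*(4 - 3*(-7)²) = -843*(4 - 3*49) = -843*(4 - 147) = -843*(-143) = 120549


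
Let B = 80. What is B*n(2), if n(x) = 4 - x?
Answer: 160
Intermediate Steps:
B*n(2) = 80*(4 - 1*2) = 80*(4 - 2) = 80*2 = 160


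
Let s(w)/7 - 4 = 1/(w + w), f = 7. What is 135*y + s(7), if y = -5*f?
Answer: -9393/2 ≈ -4696.5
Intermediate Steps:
y = -35 (y = -5*7 = -35)
s(w) = 28 + 7/(2*w) (s(w) = 28 + 7/(w + w) = 28 + 7/((2*w)) = 28 + 7*(1/(2*w)) = 28 + 7/(2*w))
135*y + s(7) = 135*(-35) + (28 + (7/2)/7) = -4725 + (28 + (7/2)*(⅐)) = -4725 + (28 + ½) = -4725 + 57/2 = -9393/2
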